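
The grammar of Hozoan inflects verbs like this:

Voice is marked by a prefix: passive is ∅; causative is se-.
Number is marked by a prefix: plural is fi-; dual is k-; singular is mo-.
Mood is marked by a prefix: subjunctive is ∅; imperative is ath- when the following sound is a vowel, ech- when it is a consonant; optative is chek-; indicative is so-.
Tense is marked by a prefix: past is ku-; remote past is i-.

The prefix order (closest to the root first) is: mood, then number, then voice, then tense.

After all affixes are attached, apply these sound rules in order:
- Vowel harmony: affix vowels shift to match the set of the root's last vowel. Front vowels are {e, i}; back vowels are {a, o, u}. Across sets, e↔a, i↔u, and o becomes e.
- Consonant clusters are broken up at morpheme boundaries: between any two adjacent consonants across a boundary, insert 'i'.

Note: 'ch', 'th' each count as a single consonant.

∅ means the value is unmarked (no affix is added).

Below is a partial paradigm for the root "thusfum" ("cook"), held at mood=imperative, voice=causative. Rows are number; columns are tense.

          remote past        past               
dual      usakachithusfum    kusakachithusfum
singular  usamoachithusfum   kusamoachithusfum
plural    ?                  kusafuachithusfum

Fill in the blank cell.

Attach mood imperative ech- (before consonant 'th') → echthusfum.
Attach number plural fi- → fiechthusfum.
Attach voice causative se- → sefiechthusfum.
Attach tense remote past i- → isefiechthusfum.
Apply vowel harmony: isefiechthusfum → usafuachthusfum.
Apply epenthesis: usafuachthusfum → usafuachithusfum.

usafuachithusfum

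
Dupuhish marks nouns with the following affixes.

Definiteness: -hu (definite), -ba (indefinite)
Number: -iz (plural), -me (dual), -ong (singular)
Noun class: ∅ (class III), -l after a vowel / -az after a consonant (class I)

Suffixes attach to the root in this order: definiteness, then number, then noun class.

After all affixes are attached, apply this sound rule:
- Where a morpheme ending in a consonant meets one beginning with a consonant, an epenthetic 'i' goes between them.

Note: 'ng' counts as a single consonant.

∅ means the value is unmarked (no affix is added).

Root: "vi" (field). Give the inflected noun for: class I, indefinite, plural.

Attach definiteness indefinite -ba → viba.
Attach number plural -iz → vibaiz.
Attach noun class class I -az (after consonant 'z') → vibaizaz.
Epenthesis: no change.

vibaizaz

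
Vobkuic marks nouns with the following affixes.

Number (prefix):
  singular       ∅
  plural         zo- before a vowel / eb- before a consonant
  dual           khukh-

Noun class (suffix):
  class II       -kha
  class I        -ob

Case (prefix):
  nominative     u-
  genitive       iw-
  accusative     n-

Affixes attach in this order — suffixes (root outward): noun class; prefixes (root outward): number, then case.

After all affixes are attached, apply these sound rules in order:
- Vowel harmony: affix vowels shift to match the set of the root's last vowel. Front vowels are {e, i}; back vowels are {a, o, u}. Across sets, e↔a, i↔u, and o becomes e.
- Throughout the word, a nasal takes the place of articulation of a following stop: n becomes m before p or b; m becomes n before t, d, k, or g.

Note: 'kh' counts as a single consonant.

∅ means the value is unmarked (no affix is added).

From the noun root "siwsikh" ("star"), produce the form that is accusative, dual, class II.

nkhikhsiwsikhkhe

Attach noun class class II -kha → siwsikhkha.
Attach number dual khukh- → khukhsiwsikhkha.
Attach case accusative n- → nkhukhsiwsikhkha.
Apply vowel harmony: nkhukhsiwsikhkha → nkhikhsiwsikhkhe.
Nasal assimilation: no change.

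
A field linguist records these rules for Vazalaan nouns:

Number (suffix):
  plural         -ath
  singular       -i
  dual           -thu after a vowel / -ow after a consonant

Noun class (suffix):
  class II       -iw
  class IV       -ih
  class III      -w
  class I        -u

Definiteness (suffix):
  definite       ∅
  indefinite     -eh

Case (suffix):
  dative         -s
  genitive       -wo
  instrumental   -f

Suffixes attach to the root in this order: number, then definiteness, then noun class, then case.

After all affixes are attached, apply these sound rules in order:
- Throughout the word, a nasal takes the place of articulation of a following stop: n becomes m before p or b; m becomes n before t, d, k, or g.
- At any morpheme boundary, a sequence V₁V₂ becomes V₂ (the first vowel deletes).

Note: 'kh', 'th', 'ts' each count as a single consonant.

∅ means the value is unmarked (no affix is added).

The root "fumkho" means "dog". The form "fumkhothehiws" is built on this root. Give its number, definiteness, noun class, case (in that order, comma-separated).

dual, indefinite, class II, dative

Segment: fumkho-thu-eh-iw-s.
number: -thu/ow → dual.
definiteness: -eh → indefinite.
noun class: -iw → class II.
case: -s → dative.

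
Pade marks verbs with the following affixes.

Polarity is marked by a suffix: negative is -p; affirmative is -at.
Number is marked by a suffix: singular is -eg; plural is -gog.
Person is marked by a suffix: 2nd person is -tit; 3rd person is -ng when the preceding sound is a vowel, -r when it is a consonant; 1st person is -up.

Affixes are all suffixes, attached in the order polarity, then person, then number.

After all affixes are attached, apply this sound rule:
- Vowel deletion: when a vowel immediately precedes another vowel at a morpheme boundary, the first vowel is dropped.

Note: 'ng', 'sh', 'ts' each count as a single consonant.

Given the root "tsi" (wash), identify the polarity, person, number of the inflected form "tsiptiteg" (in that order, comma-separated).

negative, 2nd person, singular

Segment: tsi-p-tit-eg.
polarity: -p → negative.
person: -tit → 2nd person.
number: -eg → singular.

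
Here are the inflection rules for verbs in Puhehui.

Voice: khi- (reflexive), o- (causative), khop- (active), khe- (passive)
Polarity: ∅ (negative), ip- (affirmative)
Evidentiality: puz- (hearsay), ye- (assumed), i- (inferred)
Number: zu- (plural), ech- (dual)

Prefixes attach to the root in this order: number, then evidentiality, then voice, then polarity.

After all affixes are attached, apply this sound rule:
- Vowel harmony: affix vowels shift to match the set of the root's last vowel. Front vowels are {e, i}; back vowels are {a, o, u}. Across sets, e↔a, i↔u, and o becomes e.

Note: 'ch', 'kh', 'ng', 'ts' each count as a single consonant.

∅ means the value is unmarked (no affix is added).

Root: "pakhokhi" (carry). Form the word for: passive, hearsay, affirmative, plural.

Attach number plural zu- → zupakhokhi.
Attach evidentiality hearsay puz- → puzzupakhokhi.
Attach voice passive khe- → khepuzzupakhokhi.
Attach polarity affirmative ip- → ipkhepuzzupakhokhi.
Apply vowel harmony: ipkhepuzzupakhokhi → ipkhepizzipakhokhi.

ipkhepizzipakhokhi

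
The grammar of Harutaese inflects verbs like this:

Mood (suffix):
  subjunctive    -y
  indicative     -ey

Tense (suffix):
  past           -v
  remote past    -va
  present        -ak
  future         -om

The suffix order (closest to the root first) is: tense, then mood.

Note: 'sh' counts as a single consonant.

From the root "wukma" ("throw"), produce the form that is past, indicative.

Attach tense past -v → wukmav.
Attach mood indicative -ey → wukmavey.

wukmavey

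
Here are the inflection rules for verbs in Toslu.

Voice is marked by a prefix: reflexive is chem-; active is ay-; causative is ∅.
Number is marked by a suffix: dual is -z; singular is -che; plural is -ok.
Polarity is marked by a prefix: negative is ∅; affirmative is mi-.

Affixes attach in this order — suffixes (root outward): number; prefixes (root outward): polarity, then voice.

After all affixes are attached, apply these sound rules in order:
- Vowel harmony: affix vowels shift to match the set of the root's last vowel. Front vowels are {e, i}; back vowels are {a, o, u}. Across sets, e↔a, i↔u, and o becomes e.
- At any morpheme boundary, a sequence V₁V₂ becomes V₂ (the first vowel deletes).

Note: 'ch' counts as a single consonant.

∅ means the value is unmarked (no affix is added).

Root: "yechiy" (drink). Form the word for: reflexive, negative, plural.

chemyechiyek

Attach number plural -ok → yechiyok.
polarity = negative: zero marking, form stays yechiyok.
Attach voice reflexive chem- → chemyechiyok.
Apply vowel harmony: chemyechiyok → chemyechiyek.
Vowel deletion: no change.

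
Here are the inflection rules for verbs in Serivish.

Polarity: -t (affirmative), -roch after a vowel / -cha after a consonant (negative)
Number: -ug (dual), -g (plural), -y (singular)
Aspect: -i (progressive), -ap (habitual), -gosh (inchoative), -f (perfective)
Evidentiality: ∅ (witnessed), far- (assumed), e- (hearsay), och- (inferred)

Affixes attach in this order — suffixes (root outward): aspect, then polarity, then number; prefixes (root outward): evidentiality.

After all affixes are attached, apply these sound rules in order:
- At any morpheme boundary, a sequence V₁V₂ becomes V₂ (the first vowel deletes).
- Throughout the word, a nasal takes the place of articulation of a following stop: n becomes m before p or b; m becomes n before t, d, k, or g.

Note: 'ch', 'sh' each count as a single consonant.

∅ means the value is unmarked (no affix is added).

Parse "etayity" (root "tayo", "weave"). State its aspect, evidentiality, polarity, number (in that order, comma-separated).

Segment: e-tayo-i-t-y.
aspect: -i → progressive.
evidentiality: e- → hearsay.
polarity: -t → affirmative.
number: -y → singular.

progressive, hearsay, affirmative, singular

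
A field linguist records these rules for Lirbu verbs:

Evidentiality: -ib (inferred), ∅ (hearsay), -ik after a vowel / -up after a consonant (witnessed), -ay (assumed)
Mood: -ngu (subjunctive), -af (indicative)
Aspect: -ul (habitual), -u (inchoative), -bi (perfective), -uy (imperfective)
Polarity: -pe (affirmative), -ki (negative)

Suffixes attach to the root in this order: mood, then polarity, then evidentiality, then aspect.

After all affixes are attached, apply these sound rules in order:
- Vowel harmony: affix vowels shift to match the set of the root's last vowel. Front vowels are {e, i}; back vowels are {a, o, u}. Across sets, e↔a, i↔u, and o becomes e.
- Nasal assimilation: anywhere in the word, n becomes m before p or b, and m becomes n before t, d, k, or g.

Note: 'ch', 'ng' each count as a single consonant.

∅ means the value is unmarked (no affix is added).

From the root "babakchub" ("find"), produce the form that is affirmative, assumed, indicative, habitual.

Attach mood indicative -af → babakchubaf.
Attach polarity affirmative -pe → babakchubafpe.
Attach evidentiality assumed -ay → babakchubafpeay.
Attach aspect habitual -ul → babakchubafpeayul.
Apply vowel harmony: babakchubafpeayul → babakchubafpaayul.
Nasal assimilation: no change.

babakchubafpaayul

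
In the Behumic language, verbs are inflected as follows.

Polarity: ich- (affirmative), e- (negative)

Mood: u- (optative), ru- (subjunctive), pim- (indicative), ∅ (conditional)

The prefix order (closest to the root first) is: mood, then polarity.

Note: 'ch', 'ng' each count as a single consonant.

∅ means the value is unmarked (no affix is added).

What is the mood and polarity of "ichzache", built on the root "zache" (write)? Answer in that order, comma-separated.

conditional, affirmative

Segment: ich-zache.
mood: ∅ → conditional.
polarity: ich- → affirmative.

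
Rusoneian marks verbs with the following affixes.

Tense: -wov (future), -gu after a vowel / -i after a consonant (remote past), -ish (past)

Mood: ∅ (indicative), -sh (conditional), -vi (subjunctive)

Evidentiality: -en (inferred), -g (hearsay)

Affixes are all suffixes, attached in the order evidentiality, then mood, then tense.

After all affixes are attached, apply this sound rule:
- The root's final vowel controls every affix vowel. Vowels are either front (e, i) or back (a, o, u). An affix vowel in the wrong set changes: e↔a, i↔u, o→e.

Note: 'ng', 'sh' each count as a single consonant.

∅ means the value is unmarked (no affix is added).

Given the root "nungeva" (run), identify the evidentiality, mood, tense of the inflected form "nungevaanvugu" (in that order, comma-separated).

inferred, subjunctive, remote past

Segment: nungeva-en-vi-gu.
evidentiality: -en → inferred.
mood: -vi → subjunctive.
tense: -gu/i → remote past.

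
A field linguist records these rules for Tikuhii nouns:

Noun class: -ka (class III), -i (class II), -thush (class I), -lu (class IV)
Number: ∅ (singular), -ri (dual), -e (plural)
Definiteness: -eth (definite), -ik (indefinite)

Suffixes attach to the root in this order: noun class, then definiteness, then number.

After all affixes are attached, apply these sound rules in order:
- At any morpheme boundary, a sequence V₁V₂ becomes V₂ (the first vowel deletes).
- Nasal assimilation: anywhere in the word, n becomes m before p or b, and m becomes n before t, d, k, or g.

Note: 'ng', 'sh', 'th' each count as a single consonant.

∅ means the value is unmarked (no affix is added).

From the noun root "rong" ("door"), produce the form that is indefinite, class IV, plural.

Attach noun class class IV -lu → ronglu.
Attach definiteness indefinite -ik → rongluik.
Attach number plural -e → rongluike.
Apply vowel deletion: rongluike → ronglike.
Nasal assimilation: no change.

ronglike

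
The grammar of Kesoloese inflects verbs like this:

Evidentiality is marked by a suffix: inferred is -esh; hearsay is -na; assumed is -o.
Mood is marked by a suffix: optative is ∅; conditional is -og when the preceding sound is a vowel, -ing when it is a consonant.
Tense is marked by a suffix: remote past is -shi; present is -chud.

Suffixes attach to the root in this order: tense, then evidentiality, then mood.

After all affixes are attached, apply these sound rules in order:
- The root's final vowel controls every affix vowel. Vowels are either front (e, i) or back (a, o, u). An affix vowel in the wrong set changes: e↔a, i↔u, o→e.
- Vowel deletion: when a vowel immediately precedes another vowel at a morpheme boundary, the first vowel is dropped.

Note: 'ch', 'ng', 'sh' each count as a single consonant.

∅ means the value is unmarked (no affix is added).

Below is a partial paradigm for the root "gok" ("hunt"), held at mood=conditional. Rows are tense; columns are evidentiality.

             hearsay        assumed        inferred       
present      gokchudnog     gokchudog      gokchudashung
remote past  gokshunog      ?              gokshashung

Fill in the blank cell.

gokshog

Attach tense remote past -shi → gokshi.
Attach evidentiality assumed -o → gokshio.
Attach mood conditional -og (after vowel 'o') → gokshioog.
Apply vowel harmony: gokshioog → gokshuoog.
Apply vowel deletion: gokshuoog → gokshog.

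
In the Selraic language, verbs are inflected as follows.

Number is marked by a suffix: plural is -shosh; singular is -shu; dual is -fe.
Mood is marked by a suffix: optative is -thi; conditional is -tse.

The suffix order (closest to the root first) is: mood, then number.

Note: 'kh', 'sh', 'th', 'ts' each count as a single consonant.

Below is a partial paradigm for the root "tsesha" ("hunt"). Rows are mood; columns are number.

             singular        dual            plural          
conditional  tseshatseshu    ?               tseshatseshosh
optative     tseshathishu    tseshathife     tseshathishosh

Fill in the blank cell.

tseshatsefe

Attach mood conditional -tse → tseshatse.
Attach number dual -fe → tseshatsefe.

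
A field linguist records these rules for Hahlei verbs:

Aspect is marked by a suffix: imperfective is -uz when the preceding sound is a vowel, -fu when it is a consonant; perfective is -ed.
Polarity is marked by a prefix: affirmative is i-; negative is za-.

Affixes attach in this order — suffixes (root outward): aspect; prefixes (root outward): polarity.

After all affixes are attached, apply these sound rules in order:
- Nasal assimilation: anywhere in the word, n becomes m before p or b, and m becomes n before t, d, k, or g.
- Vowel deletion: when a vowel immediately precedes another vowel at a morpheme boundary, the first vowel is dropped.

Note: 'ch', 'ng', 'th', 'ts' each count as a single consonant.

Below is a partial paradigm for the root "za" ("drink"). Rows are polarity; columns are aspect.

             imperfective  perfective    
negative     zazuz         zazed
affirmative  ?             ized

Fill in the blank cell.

izuz

Attach polarity affirmative i- → iza.
Attach aspect imperfective -uz (after vowel 'a') → izauz.
Nasal assimilation: no change.
Apply vowel deletion: izauz → izuz.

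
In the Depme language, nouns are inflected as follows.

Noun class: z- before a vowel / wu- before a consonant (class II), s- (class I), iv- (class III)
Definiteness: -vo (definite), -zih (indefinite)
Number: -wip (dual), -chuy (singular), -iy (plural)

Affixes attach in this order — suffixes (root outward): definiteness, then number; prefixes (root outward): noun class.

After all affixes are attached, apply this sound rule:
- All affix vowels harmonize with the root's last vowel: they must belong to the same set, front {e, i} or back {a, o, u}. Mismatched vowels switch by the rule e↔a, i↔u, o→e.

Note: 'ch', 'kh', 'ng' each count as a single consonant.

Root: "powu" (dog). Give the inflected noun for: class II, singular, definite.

wupowuvochuy

Attach definiteness definite -vo → powuvo.
Attach number singular -chuy → powuvochuy.
Attach noun class class II wu- (before consonant 'p') → wupowuvochuy.
Vowel harmony: no change.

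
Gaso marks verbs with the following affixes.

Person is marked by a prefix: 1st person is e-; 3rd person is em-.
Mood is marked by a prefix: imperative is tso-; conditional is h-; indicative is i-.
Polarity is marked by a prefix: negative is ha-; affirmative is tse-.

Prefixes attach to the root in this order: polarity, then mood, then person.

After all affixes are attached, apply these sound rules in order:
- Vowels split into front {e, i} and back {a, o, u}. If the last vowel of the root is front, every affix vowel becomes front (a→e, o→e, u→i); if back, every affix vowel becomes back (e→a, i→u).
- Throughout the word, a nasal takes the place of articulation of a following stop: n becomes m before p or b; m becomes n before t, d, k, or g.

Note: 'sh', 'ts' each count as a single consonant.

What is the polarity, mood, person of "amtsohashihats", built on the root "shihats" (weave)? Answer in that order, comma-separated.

Segment: em-tso-ha-shihats.
polarity: ha- → negative.
mood: tso- → imperative.
person: em- → 3rd person.

negative, imperative, 3rd person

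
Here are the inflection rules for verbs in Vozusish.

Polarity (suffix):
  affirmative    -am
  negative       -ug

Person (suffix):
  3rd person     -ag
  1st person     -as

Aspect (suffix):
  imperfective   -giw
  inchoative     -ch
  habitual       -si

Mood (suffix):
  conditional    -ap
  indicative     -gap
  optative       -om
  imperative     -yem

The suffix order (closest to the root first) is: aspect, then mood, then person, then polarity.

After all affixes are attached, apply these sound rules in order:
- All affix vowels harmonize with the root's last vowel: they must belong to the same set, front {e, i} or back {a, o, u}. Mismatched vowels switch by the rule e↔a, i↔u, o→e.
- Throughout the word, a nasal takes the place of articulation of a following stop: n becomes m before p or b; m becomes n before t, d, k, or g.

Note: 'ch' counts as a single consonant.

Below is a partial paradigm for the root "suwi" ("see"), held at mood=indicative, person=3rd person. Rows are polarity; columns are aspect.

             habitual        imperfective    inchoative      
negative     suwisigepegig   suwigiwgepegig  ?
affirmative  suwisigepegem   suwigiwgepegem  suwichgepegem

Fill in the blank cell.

Attach aspect inchoative -ch → suwich.
Attach mood indicative -gap → suwichgap.
Attach person 3rd person -ag → suwichgapag.
Attach polarity negative -ug → suwichgapagug.
Apply vowel harmony: suwichgapagug → suwichgepegig.
Nasal assimilation: no change.

suwichgepegig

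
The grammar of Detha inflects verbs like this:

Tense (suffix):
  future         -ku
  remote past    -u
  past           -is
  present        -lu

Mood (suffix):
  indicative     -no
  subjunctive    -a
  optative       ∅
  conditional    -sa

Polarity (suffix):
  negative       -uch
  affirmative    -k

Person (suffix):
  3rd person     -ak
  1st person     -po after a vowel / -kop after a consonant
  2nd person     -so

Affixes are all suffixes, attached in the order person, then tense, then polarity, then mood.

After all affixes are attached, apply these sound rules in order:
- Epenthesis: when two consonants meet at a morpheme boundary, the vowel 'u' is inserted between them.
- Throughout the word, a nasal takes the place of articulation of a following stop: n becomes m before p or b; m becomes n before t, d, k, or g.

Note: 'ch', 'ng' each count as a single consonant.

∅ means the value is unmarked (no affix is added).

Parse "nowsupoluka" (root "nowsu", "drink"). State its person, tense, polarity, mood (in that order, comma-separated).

1st person, present, affirmative, subjunctive

Segment: nowsu-po-lu-k-a.
person: -po/kop → 1st person.
tense: -lu → present.
polarity: -k → affirmative.
mood: -a → subjunctive.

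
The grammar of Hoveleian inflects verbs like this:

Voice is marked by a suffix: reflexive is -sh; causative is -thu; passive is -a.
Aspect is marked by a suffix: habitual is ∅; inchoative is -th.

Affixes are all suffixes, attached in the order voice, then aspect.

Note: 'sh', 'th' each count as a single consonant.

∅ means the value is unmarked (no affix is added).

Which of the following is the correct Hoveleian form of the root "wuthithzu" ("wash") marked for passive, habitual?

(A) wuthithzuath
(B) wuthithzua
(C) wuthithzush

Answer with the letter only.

B

Attach voice passive -a → wuthithzua.
aspect = habitual: zero marking, form stays wuthithzua.
So the correct form is wuthithzua, option (B).
(C) wuthithzush is wrong: it uses reflexive instead of passive for voice.
(A) wuthithzuath is wrong: it uses inchoative instead of habitual for aspect.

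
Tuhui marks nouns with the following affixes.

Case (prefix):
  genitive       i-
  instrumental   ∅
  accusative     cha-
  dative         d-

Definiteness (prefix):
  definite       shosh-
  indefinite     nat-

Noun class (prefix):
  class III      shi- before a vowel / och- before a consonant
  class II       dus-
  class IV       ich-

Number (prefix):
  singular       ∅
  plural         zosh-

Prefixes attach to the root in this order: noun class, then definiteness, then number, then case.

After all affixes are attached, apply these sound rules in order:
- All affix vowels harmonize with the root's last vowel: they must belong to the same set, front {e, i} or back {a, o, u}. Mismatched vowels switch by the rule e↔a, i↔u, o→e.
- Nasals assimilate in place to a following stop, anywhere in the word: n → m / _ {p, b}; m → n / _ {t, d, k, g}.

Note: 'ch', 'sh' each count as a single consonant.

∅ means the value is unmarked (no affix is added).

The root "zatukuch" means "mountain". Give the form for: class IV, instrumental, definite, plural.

Attach noun class class IV ich- → ichzatukuch.
Attach definiteness definite shosh- → shoshichzatukuch.
Attach number plural zosh- → zoshshoshichzatukuch.
case = instrumental: zero marking, form stays zoshshoshichzatukuch.
Apply vowel harmony: zoshshoshichzatukuch → zoshshoshuchzatukuch.
Nasal assimilation: no change.

zoshshoshuchzatukuch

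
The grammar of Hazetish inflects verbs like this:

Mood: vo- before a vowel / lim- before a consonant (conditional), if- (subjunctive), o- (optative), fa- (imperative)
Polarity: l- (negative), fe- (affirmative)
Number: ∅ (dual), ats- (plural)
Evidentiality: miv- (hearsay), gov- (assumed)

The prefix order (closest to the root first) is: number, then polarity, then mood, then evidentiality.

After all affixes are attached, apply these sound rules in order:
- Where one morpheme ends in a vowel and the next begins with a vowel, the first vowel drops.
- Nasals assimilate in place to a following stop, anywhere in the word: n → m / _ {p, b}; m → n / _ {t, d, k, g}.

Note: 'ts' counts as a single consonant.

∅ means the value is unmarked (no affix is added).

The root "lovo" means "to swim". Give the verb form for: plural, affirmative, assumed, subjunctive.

Attach number plural ats- → atslovo.
Attach polarity affirmative fe- → featslovo.
Attach mood subjunctive if- → iffeatslovo.
Attach evidentiality assumed gov- → goviffeatslovo.
Apply vowel deletion: goviffeatslovo → goviffatslovo.
Nasal assimilation: no change.

goviffatslovo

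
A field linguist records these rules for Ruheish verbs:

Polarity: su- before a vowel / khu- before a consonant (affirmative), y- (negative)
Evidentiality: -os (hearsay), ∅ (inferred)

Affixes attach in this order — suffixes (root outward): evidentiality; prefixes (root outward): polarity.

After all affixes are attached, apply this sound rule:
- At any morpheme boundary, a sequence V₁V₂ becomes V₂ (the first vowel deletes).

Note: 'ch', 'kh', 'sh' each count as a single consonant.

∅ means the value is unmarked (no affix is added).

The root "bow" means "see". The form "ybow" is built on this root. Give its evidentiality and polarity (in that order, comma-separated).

inferred, negative

Segment: y-bow.
evidentiality: ∅ → inferred.
polarity: y- → negative.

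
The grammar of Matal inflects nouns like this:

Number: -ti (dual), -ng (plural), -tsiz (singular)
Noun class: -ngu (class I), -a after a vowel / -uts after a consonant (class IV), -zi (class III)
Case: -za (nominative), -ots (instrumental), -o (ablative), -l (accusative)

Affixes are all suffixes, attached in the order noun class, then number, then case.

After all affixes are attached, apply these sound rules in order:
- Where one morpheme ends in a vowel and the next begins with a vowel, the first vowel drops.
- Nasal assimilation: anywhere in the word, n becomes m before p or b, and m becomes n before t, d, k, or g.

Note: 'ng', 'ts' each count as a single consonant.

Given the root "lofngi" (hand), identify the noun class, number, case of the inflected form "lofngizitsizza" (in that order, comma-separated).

class III, singular, nominative

Segment: lofngi-zi-tsiz-za.
noun class: -zi → class III.
number: -tsiz → singular.
case: -za → nominative.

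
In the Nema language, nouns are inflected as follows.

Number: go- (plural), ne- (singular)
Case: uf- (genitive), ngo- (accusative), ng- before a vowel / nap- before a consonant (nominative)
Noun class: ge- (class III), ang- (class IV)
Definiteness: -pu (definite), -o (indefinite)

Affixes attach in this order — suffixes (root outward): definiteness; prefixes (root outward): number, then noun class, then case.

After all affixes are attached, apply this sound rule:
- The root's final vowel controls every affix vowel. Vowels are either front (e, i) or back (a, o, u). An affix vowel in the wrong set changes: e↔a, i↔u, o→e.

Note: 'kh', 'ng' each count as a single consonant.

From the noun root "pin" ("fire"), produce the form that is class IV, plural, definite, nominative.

ngenggepinpi

Attach number plural go- → gopin.
Attach noun class class IV ang- → anggopin.
Attach definiteness definite -pu → anggopinpu.
Attach case nominative ng- (before vowel 'a') → nganggopinpu.
Apply vowel harmony: nganggopinpu → ngenggepinpi.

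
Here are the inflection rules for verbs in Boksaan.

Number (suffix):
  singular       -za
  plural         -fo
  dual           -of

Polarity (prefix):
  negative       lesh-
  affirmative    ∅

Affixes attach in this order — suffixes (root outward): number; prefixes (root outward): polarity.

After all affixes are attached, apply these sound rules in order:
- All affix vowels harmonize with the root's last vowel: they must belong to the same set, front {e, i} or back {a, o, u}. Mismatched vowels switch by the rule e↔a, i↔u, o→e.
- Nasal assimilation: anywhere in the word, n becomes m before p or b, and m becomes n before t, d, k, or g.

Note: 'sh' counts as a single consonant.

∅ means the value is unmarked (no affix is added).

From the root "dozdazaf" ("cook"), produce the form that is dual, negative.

lashdozdazafof

Attach number dual -of → dozdazafof.
Attach polarity negative lesh- → leshdozdazafof.
Apply vowel harmony: leshdozdazafof → lashdozdazafof.
Nasal assimilation: no change.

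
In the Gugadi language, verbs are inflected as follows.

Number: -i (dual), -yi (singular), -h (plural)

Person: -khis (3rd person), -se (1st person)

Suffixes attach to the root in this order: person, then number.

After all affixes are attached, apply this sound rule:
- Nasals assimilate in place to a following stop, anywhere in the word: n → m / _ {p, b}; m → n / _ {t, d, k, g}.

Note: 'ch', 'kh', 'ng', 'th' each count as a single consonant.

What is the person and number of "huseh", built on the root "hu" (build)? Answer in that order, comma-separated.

Segment: hu-se-h.
person: -se → 1st person.
number: -h → plural.

1st person, plural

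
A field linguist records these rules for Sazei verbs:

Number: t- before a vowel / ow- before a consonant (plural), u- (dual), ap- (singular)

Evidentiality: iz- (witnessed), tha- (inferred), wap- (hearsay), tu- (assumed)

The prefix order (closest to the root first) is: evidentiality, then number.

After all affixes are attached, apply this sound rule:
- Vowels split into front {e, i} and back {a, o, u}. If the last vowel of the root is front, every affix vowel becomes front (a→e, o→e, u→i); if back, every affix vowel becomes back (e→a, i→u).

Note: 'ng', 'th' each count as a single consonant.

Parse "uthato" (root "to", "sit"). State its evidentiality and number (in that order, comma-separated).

inferred, dual

Segment: u-tha-to.
evidentiality: tha- → inferred.
number: u- → dual.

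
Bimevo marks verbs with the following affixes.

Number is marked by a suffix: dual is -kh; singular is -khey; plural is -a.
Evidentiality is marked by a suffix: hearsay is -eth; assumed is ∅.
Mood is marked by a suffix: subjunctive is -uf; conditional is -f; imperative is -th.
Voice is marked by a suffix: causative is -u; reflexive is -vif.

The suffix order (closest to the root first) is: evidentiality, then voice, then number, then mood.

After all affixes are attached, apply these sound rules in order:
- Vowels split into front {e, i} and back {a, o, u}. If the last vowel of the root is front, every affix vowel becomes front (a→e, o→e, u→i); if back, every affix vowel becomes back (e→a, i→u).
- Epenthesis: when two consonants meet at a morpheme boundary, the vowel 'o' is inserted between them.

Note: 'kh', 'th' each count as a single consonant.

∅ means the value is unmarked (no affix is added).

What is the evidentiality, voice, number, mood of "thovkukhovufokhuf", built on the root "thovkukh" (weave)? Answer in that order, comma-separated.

Segment: thovkukh-vif-kh-uf.
evidentiality: ∅ → assumed.
voice: -vif → reflexive.
number: -kh → dual.
mood: -uf → subjunctive.

assumed, reflexive, dual, subjunctive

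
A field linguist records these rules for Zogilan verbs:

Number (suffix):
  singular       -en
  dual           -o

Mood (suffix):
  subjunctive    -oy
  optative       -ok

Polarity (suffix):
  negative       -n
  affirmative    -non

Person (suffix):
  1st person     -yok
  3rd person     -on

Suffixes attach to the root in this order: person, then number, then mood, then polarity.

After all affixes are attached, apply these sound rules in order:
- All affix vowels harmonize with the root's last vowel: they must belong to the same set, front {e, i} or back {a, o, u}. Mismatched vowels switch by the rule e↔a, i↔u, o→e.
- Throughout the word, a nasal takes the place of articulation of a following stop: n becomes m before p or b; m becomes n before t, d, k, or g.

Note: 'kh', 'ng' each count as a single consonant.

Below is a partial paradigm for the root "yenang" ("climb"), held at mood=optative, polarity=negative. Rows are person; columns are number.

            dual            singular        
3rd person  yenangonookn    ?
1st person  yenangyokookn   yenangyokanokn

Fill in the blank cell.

yenangonanokn

Attach person 3rd person -on → yenangon.
Attach number singular -en → yenangonen.
Attach mood optative -ok → yenangonenok.
Attach polarity negative -n → yenangonenokn.
Apply vowel harmony: yenangonenokn → yenangonanokn.
Nasal assimilation: no change.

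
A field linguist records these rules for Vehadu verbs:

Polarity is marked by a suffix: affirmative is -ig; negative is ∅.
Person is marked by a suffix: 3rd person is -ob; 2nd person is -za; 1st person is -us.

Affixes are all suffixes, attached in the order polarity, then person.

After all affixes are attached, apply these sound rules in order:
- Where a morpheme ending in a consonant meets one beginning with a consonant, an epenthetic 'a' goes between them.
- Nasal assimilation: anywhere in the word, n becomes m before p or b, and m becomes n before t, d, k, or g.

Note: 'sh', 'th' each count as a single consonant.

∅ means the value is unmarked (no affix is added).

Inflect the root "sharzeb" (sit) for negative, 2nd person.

sharzebaza

polarity = negative: zero marking, form stays sharzeb.
Attach person 2nd person -za → sharzebza.
Apply epenthesis: sharzebza → sharzebaza.
Nasal assimilation: no change.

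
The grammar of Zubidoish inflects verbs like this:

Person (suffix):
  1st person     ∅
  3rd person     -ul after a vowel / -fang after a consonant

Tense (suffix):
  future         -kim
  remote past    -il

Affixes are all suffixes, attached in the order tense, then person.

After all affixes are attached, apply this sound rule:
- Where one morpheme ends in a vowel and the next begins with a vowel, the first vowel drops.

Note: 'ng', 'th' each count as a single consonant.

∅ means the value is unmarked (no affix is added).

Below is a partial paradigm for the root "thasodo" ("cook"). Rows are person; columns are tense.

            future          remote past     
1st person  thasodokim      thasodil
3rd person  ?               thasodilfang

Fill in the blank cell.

thasodokimfang

Attach tense future -kim → thasodokim.
Attach person 3rd person -fang (after consonant 'm') → thasodokimfang.
Vowel deletion: no change.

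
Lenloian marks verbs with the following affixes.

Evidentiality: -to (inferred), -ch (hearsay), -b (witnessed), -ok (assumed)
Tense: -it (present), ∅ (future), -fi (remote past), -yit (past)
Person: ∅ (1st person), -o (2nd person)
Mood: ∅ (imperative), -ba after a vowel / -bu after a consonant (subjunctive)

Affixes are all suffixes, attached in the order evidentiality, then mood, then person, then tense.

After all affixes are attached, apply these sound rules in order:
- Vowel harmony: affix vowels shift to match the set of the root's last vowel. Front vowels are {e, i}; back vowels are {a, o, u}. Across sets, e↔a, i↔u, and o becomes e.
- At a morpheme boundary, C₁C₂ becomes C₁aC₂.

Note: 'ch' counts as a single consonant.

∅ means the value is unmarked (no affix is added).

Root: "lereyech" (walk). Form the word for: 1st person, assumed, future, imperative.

Attach evidentiality assumed -ok → lereyechok.
mood = imperative: zero marking, form stays lereyechok.
person = 1st person: zero marking, form stays lereyechok.
tense = future: zero marking, form stays lereyechok.
Apply vowel harmony: lereyechok → lereyechek.
Epenthesis: no change.

lereyechek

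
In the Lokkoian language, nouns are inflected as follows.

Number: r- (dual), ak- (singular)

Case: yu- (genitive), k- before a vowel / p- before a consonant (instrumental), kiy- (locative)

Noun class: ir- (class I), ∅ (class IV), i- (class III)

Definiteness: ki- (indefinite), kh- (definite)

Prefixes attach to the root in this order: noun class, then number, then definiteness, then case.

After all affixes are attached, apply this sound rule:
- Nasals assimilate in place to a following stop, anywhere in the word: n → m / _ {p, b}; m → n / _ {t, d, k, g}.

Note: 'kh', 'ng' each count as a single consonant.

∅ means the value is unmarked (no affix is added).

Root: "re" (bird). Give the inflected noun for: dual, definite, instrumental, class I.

Attach noun class class I ir- → irre.
Attach number dual r- → rirre.
Attach definiteness definite kh- → khrirre.
Attach case instrumental p- (before consonant 'kh') → pkhrirre.
Nasal assimilation: no change.

pkhrirre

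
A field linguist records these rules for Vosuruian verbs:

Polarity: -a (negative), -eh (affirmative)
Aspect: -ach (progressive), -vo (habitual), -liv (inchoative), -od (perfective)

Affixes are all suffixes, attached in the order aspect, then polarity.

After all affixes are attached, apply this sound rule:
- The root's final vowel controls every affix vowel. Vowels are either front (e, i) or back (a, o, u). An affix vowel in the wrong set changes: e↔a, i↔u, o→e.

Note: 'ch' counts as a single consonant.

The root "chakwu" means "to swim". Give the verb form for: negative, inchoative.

chakwuluva

Attach aspect inchoative -liv → chakwuliv.
Attach polarity negative -a → chakwuliva.
Apply vowel harmony: chakwuliva → chakwuluva.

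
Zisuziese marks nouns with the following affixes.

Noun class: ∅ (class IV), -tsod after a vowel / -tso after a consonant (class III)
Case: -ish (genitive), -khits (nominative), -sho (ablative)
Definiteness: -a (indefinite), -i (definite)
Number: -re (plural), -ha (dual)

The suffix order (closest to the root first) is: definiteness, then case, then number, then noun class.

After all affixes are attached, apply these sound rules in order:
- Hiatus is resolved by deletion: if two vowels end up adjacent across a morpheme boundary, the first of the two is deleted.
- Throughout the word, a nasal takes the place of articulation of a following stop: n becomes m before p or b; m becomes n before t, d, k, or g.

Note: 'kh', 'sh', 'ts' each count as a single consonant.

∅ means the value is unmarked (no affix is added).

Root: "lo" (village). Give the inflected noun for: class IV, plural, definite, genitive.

lishre

Attach definiteness definite -i → loi.
Attach case genitive -ish → loiish.
Attach number plural -re → loiishre.
noun class = class IV: zero marking, form stays loiishre.
Apply vowel deletion: loiishre → lishre.
Nasal assimilation: no change.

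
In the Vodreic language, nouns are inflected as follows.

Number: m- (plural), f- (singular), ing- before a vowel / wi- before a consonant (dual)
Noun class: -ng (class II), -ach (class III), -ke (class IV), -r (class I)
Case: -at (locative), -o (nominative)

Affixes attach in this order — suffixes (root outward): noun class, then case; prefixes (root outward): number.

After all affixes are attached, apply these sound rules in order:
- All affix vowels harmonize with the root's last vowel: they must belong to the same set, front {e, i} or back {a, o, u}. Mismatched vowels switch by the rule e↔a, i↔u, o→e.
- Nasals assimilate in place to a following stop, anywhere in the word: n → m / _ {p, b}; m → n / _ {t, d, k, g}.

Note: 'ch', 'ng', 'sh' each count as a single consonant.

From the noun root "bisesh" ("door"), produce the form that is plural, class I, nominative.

Attach number plural m- → mbisesh.
Attach noun class class I -r → mbiseshr.
Attach case nominative -o → mbiseshro.
Apply vowel harmony: mbiseshro → mbiseshre.
Nasal assimilation: no change.

mbiseshre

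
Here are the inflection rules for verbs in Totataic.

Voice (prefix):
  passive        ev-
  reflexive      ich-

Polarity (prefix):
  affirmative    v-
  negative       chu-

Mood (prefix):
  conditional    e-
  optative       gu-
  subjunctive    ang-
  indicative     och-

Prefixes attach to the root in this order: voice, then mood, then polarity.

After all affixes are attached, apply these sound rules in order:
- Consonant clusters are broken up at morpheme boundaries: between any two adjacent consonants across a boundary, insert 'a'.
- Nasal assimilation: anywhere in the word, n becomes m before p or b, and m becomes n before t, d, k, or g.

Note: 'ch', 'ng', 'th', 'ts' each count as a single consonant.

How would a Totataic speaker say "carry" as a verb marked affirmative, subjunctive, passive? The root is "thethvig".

vangevathethvig

Attach voice passive ev- → evthethvig.
Attach mood subjunctive ang- → angevthethvig.
Attach polarity affirmative v- → vangevthethvig.
Apply epenthesis: vangevthethvig → vangevathethvig.
Nasal assimilation: no change.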